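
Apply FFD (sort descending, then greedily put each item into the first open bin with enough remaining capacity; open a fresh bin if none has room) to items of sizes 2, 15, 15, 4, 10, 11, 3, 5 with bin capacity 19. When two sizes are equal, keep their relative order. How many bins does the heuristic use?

4

Sorted descending: 15, 15, 11, 10, 5, 4, 3, 2.
  15 → bin 1 (new)  [load 15/19]
  15 → bin 2 (new)  [load 15/19]
  11 → bin 3 (new)  [load 11/19]
  10 → bin 4 (new)  [load 10/19]
  5 → bin 3  [load 16/19]
  4 → bin 1  [load 19/19]
  3 → bin 2  [load 18/19]
  2 → bin 3  [load 18/19]
4 bins opened.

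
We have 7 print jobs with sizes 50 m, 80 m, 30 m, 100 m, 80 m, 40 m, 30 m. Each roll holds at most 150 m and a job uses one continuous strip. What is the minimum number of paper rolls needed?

3

Total = 100 + 80 + 80 + 50 + 40 + 30 + 30 = 410 m.
Lower bound: ⌈410/150⌉ = 3 paper rolls.
A packing using 3 paper rolls:
  roll 1: 100 + 50 = 150
  roll 2: 80 + 40 + 30 = 150
  roll 3: 80 + 30 = 110
This matches the lower bound, so 3 is optimal.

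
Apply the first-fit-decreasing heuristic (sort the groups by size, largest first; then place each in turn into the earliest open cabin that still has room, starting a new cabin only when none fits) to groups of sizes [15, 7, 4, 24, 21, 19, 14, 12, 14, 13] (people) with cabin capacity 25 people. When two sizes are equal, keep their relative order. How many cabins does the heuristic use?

Sorted descending: 24, 21, 19, 15, 14, 14, 13, 12, 7, 4.
  24 → cabin 1 (new)  [load 24/25]
  21 → cabin 2 (new)  [load 21/25]
  19 → cabin 3 (new)  [load 19/25]
  15 → cabin 4 (new)  [load 15/25]
  14 → cabin 5 (new)  [load 14/25]
  14 → cabin 6 (new)  [load 14/25]
  13 → cabin 7 (new)  [load 13/25]
  12 → cabin 7  [load 25/25]
  7 → cabin 4  [load 22/25]
  4 → cabin 2  [load 25/25]
7 cabins opened.

7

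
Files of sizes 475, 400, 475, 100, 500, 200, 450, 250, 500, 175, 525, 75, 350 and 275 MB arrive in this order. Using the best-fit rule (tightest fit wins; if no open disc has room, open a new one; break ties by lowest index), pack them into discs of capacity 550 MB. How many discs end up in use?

  475 → disc 1 (new)  [load 475/550]
  400 → disc 2 (new)  [load 400/550]
  475 → disc 3 (new)  [load 475/550]
  100 → disc 2  [load 500/550]
  500 → disc 4 (new)  [load 500/550]
  200 → disc 5 (new)  [load 200/550]
  450 → disc 6 (new)  [load 450/550]
  250 → disc 5  [load 450/550]
  500 → disc 7 (new)  [load 500/550]
  175 → disc 8 (new)  [load 175/550]
  525 → disc 9 (new)  [load 525/550]
  75 → disc 1  [load 550/550]
  350 → disc 8  [load 525/550]
  275 → disc 10 (new)  [load 275/550]
10 discs opened.

10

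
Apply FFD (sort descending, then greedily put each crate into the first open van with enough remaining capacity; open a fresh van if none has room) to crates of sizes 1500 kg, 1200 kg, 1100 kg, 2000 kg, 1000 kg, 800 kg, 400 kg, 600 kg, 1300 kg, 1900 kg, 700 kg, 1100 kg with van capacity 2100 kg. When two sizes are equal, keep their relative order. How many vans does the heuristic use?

7

Sorted descending: 2000, 1900, 1500, 1300, 1200, 1100, 1100, 1000, 800, 700, 600, 400.
  2000 → van 1 (new)  [load 2000/2100]
  1900 → van 2 (new)  [load 1900/2100]
  1500 → van 3 (new)  [load 1500/2100]
  1300 → van 4 (new)  [load 1300/2100]
  1200 → van 5 (new)  [load 1200/2100]
  1100 → van 6 (new)  [load 1100/2100]
  1100 → van 7 (new)  [load 1100/2100]
  1000 → van 6  [load 2100/2100]
  800 → van 4  [load 2100/2100]
  700 → van 5  [load 1900/2100]
  600 → van 3  [load 2100/2100]
  400 → van 7  [load 1500/2100]
7 vans opened.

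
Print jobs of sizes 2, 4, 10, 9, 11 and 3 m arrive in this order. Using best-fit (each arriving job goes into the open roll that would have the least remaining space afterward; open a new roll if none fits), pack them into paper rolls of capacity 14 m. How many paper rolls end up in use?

  2 → roll 1 (new)  [load 2/14]
  4 → roll 1  [load 6/14]
  10 → roll 2 (new)  [load 10/14]
  9 → roll 3 (new)  [load 9/14]
  11 → roll 4 (new)  [load 11/14]
  3 → roll 4  [load 14/14]
4 paper rolls opened.

4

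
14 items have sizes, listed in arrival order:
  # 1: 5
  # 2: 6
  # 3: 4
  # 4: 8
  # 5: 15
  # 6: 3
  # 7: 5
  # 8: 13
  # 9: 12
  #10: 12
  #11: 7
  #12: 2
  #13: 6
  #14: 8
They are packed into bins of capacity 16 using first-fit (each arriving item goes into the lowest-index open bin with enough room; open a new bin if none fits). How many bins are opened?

  5 → bin 1 (new)  [load 5/16]
  6 → bin 1  [load 11/16]
  4 → bin 1  [load 15/16]
  8 → bin 2 (new)  [load 8/16]
  15 → bin 3 (new)  [load 15/16]
  3 → bin 2  [load 11/16]
  5 → bin 2  [load 16/16]
  13 → bin 4 (new)  [load 13/16]
  12 → bin 5 (new)  [load 12/16]
  12 → bin 6 (new)  [load 12/16]
  7 → bin 7 (new)  [load 7/16]
  2 → bin 4  [load 15/16]
  6 → bin 7  [load 13/16]
  8 → bin 8 (new)  [load 8/16]
8 bins opened.

8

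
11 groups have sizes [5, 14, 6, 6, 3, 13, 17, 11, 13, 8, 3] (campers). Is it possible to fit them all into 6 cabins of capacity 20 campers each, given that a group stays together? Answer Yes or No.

A valid assignment using 6 cabins:
  cabin 1: 17 + 3 = 20
  cabin 2: 14 + 6 = 20
  cabin 3: 13 + 6 = 19
  cabin 4: 13 + 5 = 18
  cabin 5: 11 + 8 = 19
  cabin 6: 3 = 3
Every load is within 20 campers, so 6 cabins suffice.

Yes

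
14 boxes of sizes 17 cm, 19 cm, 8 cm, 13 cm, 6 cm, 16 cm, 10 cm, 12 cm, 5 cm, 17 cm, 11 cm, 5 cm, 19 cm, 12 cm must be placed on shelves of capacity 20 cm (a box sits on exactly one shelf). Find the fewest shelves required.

10

Total = 19 + 19 + 17 + 17 + 16 + 13 + 12 + 12 + 11 + 10 + 8 + 6 + 5 + 5 = 170 cm.
Lower bound: ⌈170/20⌉ = 9 shelves.
A packing using 10 shelves:
  shelf 1: 19 = 19
  shelf 2: 19 = 19
  shelf 3: 17 = 17
  shelf 4: 17 = 17
  shelf 5: 16 = 16
  shelf 6: 13 + 6 = 19
  shelf 7: 12 + 8 = 20
  shelf 8: 12 + 5 = 17
  shelf 9: 11 + 5 = 16
  shelf 10: 10 = 10
No arrangement into 9 shelves stays within capacity, so 10 is optimal.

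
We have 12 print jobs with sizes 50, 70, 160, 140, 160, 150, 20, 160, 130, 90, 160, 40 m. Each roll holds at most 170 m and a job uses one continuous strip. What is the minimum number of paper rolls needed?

9

Total = 160 + 160 + 160 + 160 + 150 + 140 + 130 + 90 + 70 + 50 + 40 + 20 = 1330 m.
Lower bound: ⌈1330/170⌉ = 8 paper rolls.
A packing using 9 paper rolls:
  roll 1: 160 = 160
  roll 2: 160 = 160
  roll 3: 160 = 160
  roll 4: 160 = 160
  roll 5: 150 + 20 = 170
  roll 6: 140 = 140
  roll 7: 130 + 40 = 170
  roll 8: 90 + 70 = 160
  roll 9: 50 = 50
No arrangement into 8 paper rolls stays within capacity, so 9 is optimal.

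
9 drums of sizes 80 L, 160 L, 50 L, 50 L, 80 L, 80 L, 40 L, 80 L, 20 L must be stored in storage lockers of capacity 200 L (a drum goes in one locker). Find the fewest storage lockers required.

4

Total = 160 + 80 + 80 + 80 + 80 + 50 + 50 + 40 + 20 = 640 L.
Lower bound: ⌈640/200⌉ = 4 storage lockers.
A packing using 4 storage lockers:
  locker 1: 160 + 40 = 200
  locker 2: 80 + 80 + 20 = 180
  locker 3: 80 + 80 = 160
  locker 4: 50 + 50 = 100
This matches the lower bound, so 4 is optimal.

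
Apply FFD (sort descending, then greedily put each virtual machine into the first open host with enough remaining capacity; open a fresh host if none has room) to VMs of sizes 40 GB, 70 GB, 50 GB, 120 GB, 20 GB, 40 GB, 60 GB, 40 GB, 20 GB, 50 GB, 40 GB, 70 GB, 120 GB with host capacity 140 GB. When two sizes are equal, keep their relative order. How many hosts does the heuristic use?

Sorted descending: 120, 120, 70, 70, 60, 50, 50, 40, 40, 40, 40, 20, 20.
  120 → host 1 (new)  [load 120/140]
  120 → host 2 (new)  [load 120/140]
  70 → host 3 (new)  [load 70/140]
  70 → host 3  [load 140/140]
  60 → host 4 (new)  [load 60/140]
  50 → host 4  [load 110/140]
  50 → host 5 (new)  [load 50/140]
  40 → host 5  [load 90/140]
  40 → host 5  [load 130/140]
  40 → host 6 (new)  [load 40/140]
  40 → host 6  [load 80/140]
  20 → host 1  [load 140/140]
  20 → host 2  [load 140/140]
6 hosts opened.

6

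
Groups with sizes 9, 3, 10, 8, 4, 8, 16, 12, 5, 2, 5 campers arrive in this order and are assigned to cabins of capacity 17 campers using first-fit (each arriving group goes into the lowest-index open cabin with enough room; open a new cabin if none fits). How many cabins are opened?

5

  9 → cabin 1 (new)  [load 9/17]
  3 → cabin 1  [load 12/17]
  10 → cabin 2 (new)  [load 10/17]
  8 → cabin 3 (new)  [load 8/17]
  4 → cabin 1  [load 16/17]
  8 → cabin 3  [load 16/17]
  16 → cabin 4 (new)  [load 16/17]
  12 → cabin 5 (new)  [load 12/17]
  5 → cabin 2  [load 15/17]
  2 → cabin 2  [load 17/17]
  5 → cabin 5  [load 17/17]
5 cabins opened.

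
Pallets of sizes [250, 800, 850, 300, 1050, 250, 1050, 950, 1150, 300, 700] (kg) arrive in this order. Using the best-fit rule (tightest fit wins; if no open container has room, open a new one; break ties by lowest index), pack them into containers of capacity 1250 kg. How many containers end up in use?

  250 → container 1 (new)  [load 250/1250]
  800 → container 1  [load 1050/1250]
  850 → container 2 (new)  [load 850/1250]
  300 → container 2  [load 1150/1250]
  1050 → container 3 (new)  [load 1050/1250]
  250 → container 4 (new)  [load 250/1250]
  1050 → container 5 (new)  [load 1050/1250]
  950 → container 4  [load 1200/1250]
  1150 → container 6 (new)  [load 1150/1250]
  300 → container 7 (new)  [load 300/1250]
  700 → container 7  [load 1000/1250]
7 containers opened.

7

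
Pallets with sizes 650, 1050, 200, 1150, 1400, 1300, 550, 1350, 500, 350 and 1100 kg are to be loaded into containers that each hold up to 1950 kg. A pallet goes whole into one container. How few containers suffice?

Total = 1400 + 1350 + 1300 + 1150 + 1100 + 1050 + 650 + 550 + 500 + 350 + 200 = 9600 kg.
Lower bound: ⌈9600/1950⌉ = 5 containers.
Also, 6 pallets each exceed 975 kg, and no two of those can share a container, so at least 6 containers are needed.
A packing using 6 containers:
  container 1: 1400 + 550 = 1950
  container 2: 1350 + 500 = 1850
  container 3: 1300 + 650 = 1950
  container 4: 1150 + 350 + 200 = 1700
  container 5: 1100 = 1100
  container 6: 1050 = 1050
This matches the lower bound, so 6 is optimal.

6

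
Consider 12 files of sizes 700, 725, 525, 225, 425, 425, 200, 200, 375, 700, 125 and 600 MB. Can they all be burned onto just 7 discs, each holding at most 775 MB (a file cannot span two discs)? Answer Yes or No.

No

Total = 5225 MB; ⌈5225/775⌉ = 7.
The bound of 7 does not rule out 7, but exhaustive search shows no assignment into 7 discs of capacity 775 MB exists — the minimum is 8.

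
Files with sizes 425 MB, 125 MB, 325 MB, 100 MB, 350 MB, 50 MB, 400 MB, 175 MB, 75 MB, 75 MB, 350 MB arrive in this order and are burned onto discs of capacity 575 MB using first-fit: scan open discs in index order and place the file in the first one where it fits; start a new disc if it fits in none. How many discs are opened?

  425 → disc 1 (new)  [load 425/575]
  125 → disc 1  [load 550/575]
  325 → disc 2 (new)  [load 325/575]
  100 → disc 2  [load 425/575]
  350 → disc 3 (new)  [load 350/575]
  50 → disc 2  [load 475/575]
  400 → disc 4 (new)  [load 400/575]
  175 → disc 3  [load 525/575]
  75 → disc 2  [load 550/575]
  75 → disc 4  [load 475/575]
  350 → disc 5 (new)  [load 350/575]
5 discs opened.

5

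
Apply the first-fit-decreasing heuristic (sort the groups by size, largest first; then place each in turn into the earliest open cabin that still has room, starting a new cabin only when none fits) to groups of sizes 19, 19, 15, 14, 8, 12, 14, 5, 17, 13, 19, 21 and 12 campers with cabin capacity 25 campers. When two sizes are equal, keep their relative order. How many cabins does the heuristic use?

Sorted descending: 21, 19, 19, 19, 17, 15, 14, 14, 13, 12, 12, 8, 5.
  21 → cabin 1 (new)  [load 21/25]
  19 → cabin 2 (new)  [load 19/25]
  19 → cabin 3 (new)  [load 19/25]
  19 → cabin 4 (new)  [load 19/25]
  17 → cabin 5 (new)  [load 17/25]
  15 → cabin 6 (new)  [load 15/25]
  14 → cabin 7 (new)  [load 14/25]
  14 → cabin 8 (new)  [load 14/25]
  13 → cabin 9 (new)  [load 13/25]
  12 → cabin 9  [load 25/25]
  12 → cabin 10 (new)  [load 12/25]
  8 → cabin 5  [load 25/25]
  5 → cabin 2  [load 24/25]
10 cabins opened.

10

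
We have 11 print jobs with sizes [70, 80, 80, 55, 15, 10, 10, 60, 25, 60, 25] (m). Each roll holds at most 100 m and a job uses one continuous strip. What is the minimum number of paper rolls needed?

6

Total = 80 + 80 + 70 + 60 + 60 + 55 + 25 + 25 + 15 + 10 + 10 = 490 m.
Lower bound: ⌈490/100⌉ = 5 paper rolls.
Also, 6 print jobs each exceed 50 m, and no two of those can share a roll, so at least 6 paper rolls are needed.
A packing using 6 paper rolls:
  roll 1: 80 + 15 = 95
  roll 2: 80 + 10 + 10 = 100
  roll 3: 70 + 25 = 95
  roll 4: 60 + 25 = 85
  roll 5: 60 = 60
  roll 6: 55 = 55
This matches the lower bound, so 6 is optimal.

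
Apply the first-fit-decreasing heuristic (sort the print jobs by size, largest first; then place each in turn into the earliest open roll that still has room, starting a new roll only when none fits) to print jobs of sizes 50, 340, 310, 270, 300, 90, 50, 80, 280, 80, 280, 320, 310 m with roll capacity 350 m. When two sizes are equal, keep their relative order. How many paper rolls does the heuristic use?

Sorted descending: 340, 320, 310, 310, 300, 280, 280, 270, 90, 80, 80, 50, 50.
  340 → roll 1 (new)  [load 340/350]
  320 → roll 2 (new)  [load 320/350]
  310 → roll 3 (new)  [load 310/350]
  310 → roll 4 (new)  [load 310/350]
  300 → roll 5 (new)  [load 300/350]
  280 → roll 6 (new)  [load 280/350]
  280 → roll 7 (new)  [load 280/350]
  270 → roll 8 (new)  [load 270/350]
  90 → roll 9 (new)  [load 90/350]
  80 → roll 8  [load 350/350]
  80 → roll 9  [load 170/350]
  50 → roll 5  [load 350/350]
  50 → roll 6  [load 330/350]
9 paper rolls opened.

9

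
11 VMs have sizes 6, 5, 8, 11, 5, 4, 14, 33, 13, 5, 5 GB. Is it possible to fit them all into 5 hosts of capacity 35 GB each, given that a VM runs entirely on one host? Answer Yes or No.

A valid assignment using 4 hosts:
  host 1: 33 = 33
  host 2: 14 + 13 + 8 = 35
  host 3: 11 + 6 + 5 + 5 + 5 = 32
  host 4: 5 + 4 = 9
That uses only 4 ≤ 5, so 5 hosts are enough.

Yes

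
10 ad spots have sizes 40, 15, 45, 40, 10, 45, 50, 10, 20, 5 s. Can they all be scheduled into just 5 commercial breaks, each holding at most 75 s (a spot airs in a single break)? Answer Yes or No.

A valid assignment using 5 commercial breaks:
  break 1: 50 + 20 + 5 = 75
  break 2: 45 + 15 + 10 = 70
  break 3: 45 + 10 = 55
  break 4: 40 = 40
  break 5: 40 = 40
Every load is within 75 s, so 5 commercial breaks suffice.

Yes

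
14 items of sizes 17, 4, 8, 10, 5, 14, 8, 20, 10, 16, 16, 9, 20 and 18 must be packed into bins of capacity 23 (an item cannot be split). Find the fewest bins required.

9

Total = 20 + 20 + 18 + 17 + 16 + 16 + 14 + 10 + 10 + 9 + 8 + 8 + 5 + 4 = 175.
Lower bound: ⌈175/23⌉ = 8 bins.
A packing using 9 bins:
  bin 1: 20 = 20
  bin 2: 20 = 20
  bin 3: 18 + 5 = 23
  bin 4: 17 + 4 = 21
  bin 5: 16 = 16
  bin 6: 16 = 16
  bin 7: 14 + 9 = 23
  bin 8: 10 + 10 = 20
  bin 9: 8 + 8 = 16
No arrangement into 8 bins stays within capacity, so 9 is optimal.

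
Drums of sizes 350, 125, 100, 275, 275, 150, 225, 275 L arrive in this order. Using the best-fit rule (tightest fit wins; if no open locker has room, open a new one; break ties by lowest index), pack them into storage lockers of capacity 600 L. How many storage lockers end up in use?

  350 → locker 1 (new)  [load 350/600]
  125 → locker 1  [load 475/600]
  100 → locker 1  [load 575/600]
  275 → locker 2 (new)  [load 275/600]
  275 → locker 2  [load 550/600]
  150 → locker 3 (new)  [load 150/600]
  225 → locker 3  [load 375/600]
  275 → locker 4 (new)  [load 275/600]
4 storage lockers opened.

4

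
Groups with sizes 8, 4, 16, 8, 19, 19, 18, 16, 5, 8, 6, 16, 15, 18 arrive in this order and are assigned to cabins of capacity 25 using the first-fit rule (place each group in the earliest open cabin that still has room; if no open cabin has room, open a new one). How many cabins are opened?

9

  8 → cabin 1 (new)  [load 8/25]
  4 → cabin 1  [load 12/25]
  16 → cabin 2 (new)  [load 16/25]
  8 → cabin 1  [load 20/25]
  19 → cabin 3 (new)  [load 19/25]
  19 → cabin 4 (new)  [load 19/25]
  18 → cabin 5 (new)  [load 18/25]
  16 → cabin 6 (new)  [load 16/25]
  5 → cabin 1  [load 25/25]
  8 → cabin 2  [load 24/25]
  6 → cabin 3  [load 25/25]
  16 → cabin 7 (new)  [load 16/25]
  15 → cabin 8 (new)  [load 15/25]
  18 → cabin 9 (new)  [load 18/25]
9 cabins opened.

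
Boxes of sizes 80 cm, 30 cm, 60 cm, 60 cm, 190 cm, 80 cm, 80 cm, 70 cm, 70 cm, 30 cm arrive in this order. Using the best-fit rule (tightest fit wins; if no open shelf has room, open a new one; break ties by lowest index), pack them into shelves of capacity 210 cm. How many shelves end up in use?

4

  80 → shelf 1 (new)  [load 80/210]
  30 → shelf 1  [load 110/210]
  60 → shelf 1  [load 170/210]
  60 → shelf 2 (new)  [load 60/210]
  190 → shelf 3 (new)  [load 190/210]
  80 → shelf 2  [load 140/210]
  80 → shelf 4 (new)  [load 80/210]
  70 → shelf 2  [load 210/210]
  70 → shelf 4  [load 150/210]
  30 → shelf 1  [load 200/210]
4 shelves opened.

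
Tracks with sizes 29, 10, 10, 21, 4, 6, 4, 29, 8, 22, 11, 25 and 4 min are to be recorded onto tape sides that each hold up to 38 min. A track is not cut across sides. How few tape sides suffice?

5

Total = 29 + 29 + 25 + 22 + 21 + 11 + 10 + 10 + 8 + 6 + 4 + 4 + 4 = 183 min.
Lower bound: ⌈183/38⌉ = 5 tape sides.
A packing using 5 tape sides:
  side 1: 29 + 8 = 37
  side 2: 29 + 4 + 4 = 37
  side 3: 25 + 11 = 36
  side 4: 22 + 10 + 6 = 38
  side 5: 21 + 10 + 4 = 35
This matches the lower bound, so 5 is optimal.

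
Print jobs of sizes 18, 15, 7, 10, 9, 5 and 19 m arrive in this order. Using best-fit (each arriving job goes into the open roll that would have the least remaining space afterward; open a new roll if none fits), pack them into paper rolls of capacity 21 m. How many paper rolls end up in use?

5

  18 → roll 1 (new)  [load 18/21]
  15 → roll 2 (new)  [load 15/21]
  7 → roll 3 (new)  [load 7/21]
  10 → roll 3  [load 17/21]
  9 → roll 4 (new)  [load 9/21]
  5 → roll 2  [load 20/21]
  19 → roll 5 (new)  [load 19/21]
5 paper rolls opened.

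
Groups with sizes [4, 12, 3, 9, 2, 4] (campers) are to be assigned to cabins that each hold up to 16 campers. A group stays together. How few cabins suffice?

Total = 12 + 9 + 4 + 4 + 3 + 2 = 34 campers.
Lower bound: ⌈34/16⌉ = 3 cabins.
A packing using 3 cabins:
  cabin 1: 12 + 4 = 16
  cabin 2: 9 + 4 + 3 = 16
  cabin 3: 2 = 2
This matches the lower bound, so 3 is optimal.

3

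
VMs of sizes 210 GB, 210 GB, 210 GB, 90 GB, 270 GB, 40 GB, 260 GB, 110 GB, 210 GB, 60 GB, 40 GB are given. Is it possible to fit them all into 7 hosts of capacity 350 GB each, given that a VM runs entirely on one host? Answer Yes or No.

A valid assignment using 6 hosts:
  host 1: 270 + 60 = 330
  host 2: 260 + 90 = 350
  host 3: 210 + 110 = 320
  host 4: 210 + 40 + 40 = 290
  host 5: 210 = 210
  host 6: 210 = 210
That uses only 6 ≤ 7, so 7 hosts are enough.

Yes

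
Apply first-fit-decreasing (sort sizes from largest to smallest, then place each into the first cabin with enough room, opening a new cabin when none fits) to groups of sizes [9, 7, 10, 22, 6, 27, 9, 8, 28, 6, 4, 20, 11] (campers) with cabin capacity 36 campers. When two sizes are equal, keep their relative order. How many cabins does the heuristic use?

Sorted descending: 28, 27, 22, 20, 11, 10, 9, 9, 8, 7, 6, 6, 4.
  28 → cabin 1 (new)  [load 28/36]
  27 → cabin 2 (new)  [load 27/36]
  22 → cabin 3 (new)  [load 22/36]
  20 → cabin 4 (new)  [load 20/36]
  11 → cabin 3  [load 33/36]
  10 → cabin 4  [load 30/36]
  9 → cabin 2  [load 36/36]
  9 → cabin 5 (new)  [load 9/36]
  8 → cabin 1  [load 36/36]
  7 → cabin 5  [load 16/36]
  6 → cabin 4  [load 36/36]
  6 → cabin 5  [load 22/36]
  4 → cabin 5  [load 26/36]
5 cabins opened.

5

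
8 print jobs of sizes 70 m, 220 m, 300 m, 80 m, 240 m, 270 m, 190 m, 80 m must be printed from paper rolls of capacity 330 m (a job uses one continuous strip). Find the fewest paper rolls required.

5

Total = 300 + 270 + 240 + 220 + 190 + 80 + 80 + 70 = 1450 m.
Lower bound: ⌈1450/330⌉ = 5 paper rolls.
A packing using 5 paper rolls:
  roll 1: 300 = 300
  roll 2: 270 = 270
  roll 3: 240 + 80 = 320
  roll 4: 220 + 80 = 300
  roll 5: 190 + 70 = 260
This matches the lower bound, so 5 is optimal.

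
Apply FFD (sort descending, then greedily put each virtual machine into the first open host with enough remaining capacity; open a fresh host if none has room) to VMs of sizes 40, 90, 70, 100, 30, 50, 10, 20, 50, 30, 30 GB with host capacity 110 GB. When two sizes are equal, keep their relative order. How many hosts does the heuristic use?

Sorted descending: 100, 90, 70, 50, 50, 40, 30, 30, 30, 20, 10.
  100 → host 1 (new)  [load 100/110]
  90 → host 2 (new)  [load 90/110]
  70 → host 3 (new)  [load 70/110]
  50 → host 4 (new)  [load 50/110]
  50 → host 4  [load 100/110]
  40 → host 3  [load 110/110]
  30 → host 5 (new)  [load 30/110]
  30 → host 5  [load 60/110]
  30 → host 5  [load 90/110]
  20 → host 2  [load 110/110]
  10 → host 1  [load 110/110]
5 hosts opened.

5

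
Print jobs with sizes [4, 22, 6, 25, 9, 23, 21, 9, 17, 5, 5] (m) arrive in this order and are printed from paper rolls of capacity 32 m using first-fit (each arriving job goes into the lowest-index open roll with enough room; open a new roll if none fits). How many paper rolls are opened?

5

  4 → roll 1 (new)  [load 4/32]
  22 → roll 1  [load 26/32]
  6 → roll 1  [load 32/32]
  25 → roll 2 (new)  [load 25/32]
  9 → roll 3 (new)  [load 9/32]
  23 → roll 3  [load 32/32]
  21 → roll 4 (new)  [load 21/32]
  9 → roll 4  [load 30/32]
  17 → roll 5 (new)  [load 17/32]
  5 → roll 2  [load 30/32]
  5 → roll 5  [load 22/32]
5 paper rolls opened.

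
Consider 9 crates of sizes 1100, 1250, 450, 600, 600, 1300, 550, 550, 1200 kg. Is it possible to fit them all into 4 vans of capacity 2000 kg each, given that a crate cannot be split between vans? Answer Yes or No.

No

Total = 7600 kg; ⌈7600/2000⌉ = 4.
The bound of 4 does not rule out 4, but exhaustive search shows no assignment into 4 vans of capacity 2000 kg exists — the minimum is 5.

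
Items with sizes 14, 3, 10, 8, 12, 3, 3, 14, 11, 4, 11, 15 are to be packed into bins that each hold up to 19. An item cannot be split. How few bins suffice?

Total = 15 + 14 + 14 + 12 + 11 + 11 + 10 + 8 + 4 + 3 + 3 + 3 = 108.
Lower bound: ⌈108/19⌉ = 6 bins.
Also, 7 items each exceed 19/2, and no two of those can share a bin, so at least 7 bins are needed.
A packing using 7 bins:
  bin 1: 15 + 4 = 19
  bin 2: 14 + 3 = 17
  bin 3: 14 + 3 = 17
  bin 4: 12 + 3 = 15
  bin 5: 11 + 8 = 19
  bin 6: 11 = 11
  bin 7: 10 = 10
This matches the lower bound, so 7 is optimal.

7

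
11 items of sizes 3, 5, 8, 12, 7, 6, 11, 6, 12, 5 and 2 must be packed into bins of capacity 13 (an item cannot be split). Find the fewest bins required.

Total = 12 + 12 + 11 + 8 + 7 + 6 + 6 + 5 + 5 + 3 + 2 = 77.
Lower bound: ⌈77/13⌉ = 6 bins.
A packing using 7 bins:
  bin 1: 12 = 12
  bin 2: 12 = 12
  bin 3: 11 + 2 = 13
  bin 4: 8 + 5 = 13
  bin 5: 7 + 6 = 13
  bin 6: 6 + 5 = 11
  bin 7: 3 = 3
No arrangement into 6 bins stays within capacity, so 7 is optimal.

7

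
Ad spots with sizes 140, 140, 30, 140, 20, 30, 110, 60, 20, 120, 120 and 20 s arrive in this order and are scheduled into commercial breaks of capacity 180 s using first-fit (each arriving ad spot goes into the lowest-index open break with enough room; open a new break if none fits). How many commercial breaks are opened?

  140 → break 1 (new)  [load 140/180]
  140 → break 2 (new)  [load 140/180]
  30 → break 1  [load 170/180]
  140 → break 3 (new)  [load 140/180]
  20 → break 2  [load 160/180]
  30 → break 3  [load 170/180]
  110 → break 4 (new)  [load 110/180]
  60 → break 4  [load 170/180]
  20 → break 2  [load 180/180]
  120 → break 5 (new)  [load 120/180]
  120 → break 6 (new)  [load 120/180]
  20 → break 5  [load 140/180]
6 commercial breaks opened.

6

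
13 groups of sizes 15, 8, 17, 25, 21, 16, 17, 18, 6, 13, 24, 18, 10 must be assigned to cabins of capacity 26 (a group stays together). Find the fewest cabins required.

Total = 25 + 24 + 21 + 18 + 18 + 17 + 17 + 16 + 15 + 13 + 10 + 8 + 6 = 208.
Lower bound: ⌈208/26⌉ = 8 cabins.
Also, 9 groups each exceed 13, and no two of those can share a cabin, so at least 9 cabins are needed.
A packing using 10 cabins:
  cabin 1: 25 = 25
  cabin 2: 24 = 24
  cabin 3: 21 = 21
  cabin 4: 18 + 8 = 26
  cabin 5: 18 + 6 = 24
  cabin 6: 17 = 17
  cabin 7: 17 = 17
  cabin 8: 16 + 10 = 26
  cabin 9: 15 = 15
  cabin 10: 13 = 13
No arrangement into 9 cabins stays within capacity, so 10 is optimal.

10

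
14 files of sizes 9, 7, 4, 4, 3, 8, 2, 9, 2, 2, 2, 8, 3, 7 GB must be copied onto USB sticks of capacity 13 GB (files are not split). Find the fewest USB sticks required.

Total = 9 + 9 + 8 + 8 + 7 + 7 + 4 + 4 + 3 + 3 + 2 + 2 + 2 + 2 = 70 GB.
Lower bound: ⌈70/13⌉ = 6 USB sticks.
A packing using 6 USB sticks:
  USB stick 1: 9 + 4 = 13
  USB stick 2: 9 + 4 = 13
  USB stick 3: 8 + 3 + 2 = 13
  USB stick 4: 8 + 3 + 2 = 13
  USB stick 5: 7 + 2 + 2 = 11
  USB stick 6: 7 = 7
This matches the lower bound, so 6 is optimal.

6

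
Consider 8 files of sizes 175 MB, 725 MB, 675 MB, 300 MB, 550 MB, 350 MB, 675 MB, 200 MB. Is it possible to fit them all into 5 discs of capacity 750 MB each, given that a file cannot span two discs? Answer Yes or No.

No

Total = 3650 MB; ⌈3650/750⌉ = 5.
The bound of 5 does not rule out 5, but exhaustive search shows no assignment into 5 discs of capacity 750 MB exists — the minimum is 6.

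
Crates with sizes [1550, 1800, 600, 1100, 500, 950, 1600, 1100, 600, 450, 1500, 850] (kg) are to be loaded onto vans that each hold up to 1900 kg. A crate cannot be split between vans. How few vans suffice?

Total = 1800 + 1600 + 1550 + 1500 + 1100 + 1100 + 950 + 850 + 600 + 600 + 500 + 450 = 12600 kg.
Lower bound: ⌈12600/1900⌉ = 7 vans.
A packing using 8 vans:
  van 1: 1800 = 1800
  van 2: 1600 = 1600
  van 3: 1550 = 1550
  van 4: 1500 = 1500
  van 5: 1100 + 600 = 1700
  van 6: 1100 + 600 = 1700
  van 7: 950 + 850 = 1800
  van 8: 500 + 450 = 950
No arrangement into 7 vans stays within capacity, so 8 is optimal.

8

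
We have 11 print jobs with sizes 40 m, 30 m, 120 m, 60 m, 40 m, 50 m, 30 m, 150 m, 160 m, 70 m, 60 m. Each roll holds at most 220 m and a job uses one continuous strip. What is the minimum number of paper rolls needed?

Total = 160 + 150 + 120 + 70 + 60 + 60 + 50 + 40 + 40 + 30 + 30 = 810 m.
Lower bound: ⌈810/220⌉ = 4 paper rolls.
A packing using 4 paper rolls:
  roll 1: 160 + 60 = 220
  roll 2: 150 + 70 = 220
  roll 3: 120 + 60 + 40 = 220
  roll 4: 50 + 40 + 30 + 30 = 150
This matches the lower bound, so 4 is optimal.

4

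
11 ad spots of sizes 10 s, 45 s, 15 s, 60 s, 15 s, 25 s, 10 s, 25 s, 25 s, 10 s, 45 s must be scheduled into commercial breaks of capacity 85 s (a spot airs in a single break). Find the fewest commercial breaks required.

4

Total = 60 + 45 + 45 + 25 + 25 + 25 + 15 + 15 + 10 + 10 + 10 = 285 s.
Lower bound: ⌈285/85⌉ = 4 commercial breaks.
A packing using 4 commercial breaks:
  break 1: 60 + 25 = 85
  break 2: 45 + 25 + 15 = 85
  break 3: 45 + 25 + 15 = 85
  break 4: 10 + 10 + 10 = 30
This matches the lower bound, so 4 is optimal.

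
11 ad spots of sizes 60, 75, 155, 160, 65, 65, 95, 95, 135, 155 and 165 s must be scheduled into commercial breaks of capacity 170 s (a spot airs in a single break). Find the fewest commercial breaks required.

Total = 165 + 160 + 155 + 155 + 135 + 95 + 95 + 75 + 65 + 65 + 60 = 1225 s.
Lower bound: ⌈1225/170⌉ = 8 commercial breaks.
A packing using 8 commercial breaks:
  break 1: 165 = 165
  break 2: 160 = 160
  break 3: 155 = 155
  break 4: 155 = 155
  break 5: 135 = 135
  break 6: 95 + 75 = 170
  break 7: 95 + 65 = 160
  break 8: 65 + 60 = 125
This matches the lower bound, so 8 is optimal.

8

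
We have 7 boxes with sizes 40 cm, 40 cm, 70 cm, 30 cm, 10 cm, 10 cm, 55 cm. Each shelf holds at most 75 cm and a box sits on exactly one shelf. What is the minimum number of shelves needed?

Total = 70 + 55 + 40 + 40 + 30 + 10 + 10 = 255 cm.
Lower bound: ⌈255/75⌉ = 4 shelves.
A packing using 4 shelves:
  shelf 1: 70 = 70
  shelf 2: 55 + 10 + 10 = 75
  shelf 3: 40 + 30 = 70
  shelf 4: 40 = 40
This matches the lower bound, so 4 is optimal.

4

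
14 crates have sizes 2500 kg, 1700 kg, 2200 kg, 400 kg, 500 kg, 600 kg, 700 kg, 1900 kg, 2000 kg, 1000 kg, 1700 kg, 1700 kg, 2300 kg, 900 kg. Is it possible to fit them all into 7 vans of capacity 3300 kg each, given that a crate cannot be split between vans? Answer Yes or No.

No

Total = 20100 kg; ⌈20100/3300⌉ = 7.
8 crates each exceed half the capacity and cannot share a van, forcing at least 8 vans.
At least 8 vans are required, but only 7 are allowed.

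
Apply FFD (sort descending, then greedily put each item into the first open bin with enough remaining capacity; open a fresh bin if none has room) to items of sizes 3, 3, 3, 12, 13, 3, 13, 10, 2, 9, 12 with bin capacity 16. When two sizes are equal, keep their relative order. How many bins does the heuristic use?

6

Sorted descending: 13, 13, 12, 12, 10, 9, 3, 3, 3, 3, 2.
  13 → bin 1 (new)  [load 13/16]
  13 → bin 2 (new)  [load 13/16]
  12 → bin 3 (new)  [load 12/16]
  12 → bin 4 (new)  [load 12/16]
  10 → bin 5 (new)  [load 10/16]
  9 → bin 6 (new)  [load 9/16]
  3 → bin 1  [load 16/16]
  3 → bin 2  [load 16/16]
  3 → bin 3  [load 15/16]
  3 → bin 4  [load 15/16]
  2 → bin 5  [load 12/16]
6 bins opened.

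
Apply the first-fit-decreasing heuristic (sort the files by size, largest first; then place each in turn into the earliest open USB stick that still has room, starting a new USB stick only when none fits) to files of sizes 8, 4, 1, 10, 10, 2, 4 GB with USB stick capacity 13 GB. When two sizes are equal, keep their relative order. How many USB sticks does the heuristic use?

Sorted descending: 10, 10, 8, 4, 4, 2, 1.
  10 → USB stick 1 (new)  [load 10/13]
  10 → USB stick 2 (new)  [load 10/13]
  8 → USB stick 3 (new)  [load 8/13]
  4 → USB stick 3  [load 12/13]
  4 → USB stick 4 (new)  [load 4/13]
  2 → USB stick 1  [load 12/13]
  1 → USB stick 1  [load 13/13]
4 USB sticks opened.

4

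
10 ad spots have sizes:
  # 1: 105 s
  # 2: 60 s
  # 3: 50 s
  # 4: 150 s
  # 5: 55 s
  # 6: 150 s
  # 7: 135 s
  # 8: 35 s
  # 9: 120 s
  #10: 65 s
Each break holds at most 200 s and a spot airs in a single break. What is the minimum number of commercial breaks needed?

5

Total = 150 + 150 + 135 + 120 + 105 + 65 + 60 + 55 + 50 + 35 = 925 s.
Lower bound: ⌈925/200⌉ = 5 commercial breaks.
A packing using 5 commercial breaks:
  break 1: 150 + 50 = 200
  break 2: 150 + 35 = 185
  break 3: 135 + 65 = 200
  break 4: 120 + 60 = 180
  break 5: 105 + 55 = 160
This matches the lower bound, so 5 is optimal.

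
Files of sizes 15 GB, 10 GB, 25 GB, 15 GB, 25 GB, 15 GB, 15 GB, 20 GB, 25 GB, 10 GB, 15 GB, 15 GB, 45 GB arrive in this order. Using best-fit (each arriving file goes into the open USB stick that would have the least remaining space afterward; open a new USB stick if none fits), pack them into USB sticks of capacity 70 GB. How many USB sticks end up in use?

4

  15 → USB stick 1 (new)  [load 15/70]
  10 → USB stick 1  [load 25/70]
  25 → USB stick 1  [load 50/70]
  15 → USB stick 1  [load 65/70]
  25 → USB stick 2 (new)  [load 25/70]
  15 → USB stick 2  [load 40/70]
  15 → USB stick 2  [load 55/70]
  20 → USB stick 3 (new)  [load 20/70]
  25 → USB stick 3  [load 45/70]
  10 → USB stick 2  [load 65/70]
  15 → USB stick 3  [load 60/70]
  15 → USB stick 4 (new)  [load 15/70]
  45 → USB stick 4  [load 60/70]
4 USB sticks opened.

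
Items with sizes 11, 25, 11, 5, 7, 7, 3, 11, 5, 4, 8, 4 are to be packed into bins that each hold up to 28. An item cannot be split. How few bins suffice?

4

Total = 25 + 11 + 11 + 11 + 8 + 7 + 7 + 5 + 5 + 4 + 4 + 3 = 101.
Lower bound: ⌈101/28⌉ = 4 bins.
A packing using 4 bins:
  bin 1: 25 + 3 = 28
  bin 2: 11 + 11 + 5 = 27
  bin 3: 11 + 8 + 7 = 26
  bin 4: 7 + 5 + 4 + 4 = 20
This matches the lower bound, so 4 is optimal.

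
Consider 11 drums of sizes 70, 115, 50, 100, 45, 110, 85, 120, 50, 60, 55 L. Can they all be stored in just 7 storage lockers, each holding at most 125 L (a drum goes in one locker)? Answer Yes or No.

No

Total = 860 L; ⌈860/125⌉ = 7.
The bound of 7 does not rule out 7, but exhaustive search shows no assignment into 7 storage lockers of capacity 125 L exists — the minimum is 8.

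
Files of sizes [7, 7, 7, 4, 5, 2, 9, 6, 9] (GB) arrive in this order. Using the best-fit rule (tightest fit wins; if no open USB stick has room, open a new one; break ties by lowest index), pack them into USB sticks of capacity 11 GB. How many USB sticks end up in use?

6

  7 → USB stick 1 (new)  [load 7/11]
  7 → USB stick 2 (new)  [load 7/11]
  7 → USB stick 3 (new)  [load 7/11]
  4 → USB stick 1  [load 11/11]
  5 → USB stick 4 (new)  [load 5/11]
  2 → USB stick 2  [load 9/11]
  9 → USB stick 5 (new)  [load 9/11]
  6 → USB stick 4  [load 11/11]
  9 → USB stick 6 (new)  [load 9/11]
6 USB sticks opened.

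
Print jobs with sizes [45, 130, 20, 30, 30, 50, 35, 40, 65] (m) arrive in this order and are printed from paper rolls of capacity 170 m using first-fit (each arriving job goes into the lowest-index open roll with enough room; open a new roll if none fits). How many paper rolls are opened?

3

  45 → roll 1 (new)  [load 45/170]
  130 → roll 2 (new)  [load 130/170]
  20 → roll 1  [load 65/170]
  30 → roll 1  [load 95/170]
  30 → roll 1  [load 125/170]
  50 → roll 3 (new)  [load 50/170]
  35 → roll 1  [load 160/170]
  40 → roll 2  [load 170/170]
  65 → roll 3  [load 115/170]
3 paper rolls opened.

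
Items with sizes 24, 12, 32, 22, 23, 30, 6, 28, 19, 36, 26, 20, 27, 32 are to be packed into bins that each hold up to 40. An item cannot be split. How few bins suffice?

11

Total = 36 + 32 + 32 + 30 + 28 + 27 + 26 + 24 + 23 + 22 + 20 + 19 + 12 + 6 = 337.
Lower bound: ⌈337/40⌉ = 9 bins.
Also, 10 items each exceed 20, and no two of those can share a bin, so at least 10 bins are needed.
A packing using 11 bins:
  bin 1: 36 = 36
  bin 2: 32 + 6 = 38
  bin 3: 32 = 32
  bin 4: 30 = 30
  bin 5: 28 + 12 = 40
  bin 6: 27 = 27
  bin 7: 26 = 26
  bin 8: 24 = 24
  bin 9: 23 = 23
  bin 10: 22 = 22
  bin 11: 20 + 19 = 39
No arrangement into 10 bins stays within capacity, so 11 is optimal.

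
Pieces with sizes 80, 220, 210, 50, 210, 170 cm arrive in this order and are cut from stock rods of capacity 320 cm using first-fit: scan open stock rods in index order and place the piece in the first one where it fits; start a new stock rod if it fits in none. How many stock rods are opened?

  80 → stock rod 1 (new)  [load 80/320]
  220 → stock rod 1  [load 300/320]
  210 → stock rod 2 (new)  [load 210/320]
  50 → stock rod 2  [load 260/320]
  210 → stock rod 3 (new)  [load 210/320]
  170 → stock rod 4 (new)  [load 170/320]
4 stock rods opened.

4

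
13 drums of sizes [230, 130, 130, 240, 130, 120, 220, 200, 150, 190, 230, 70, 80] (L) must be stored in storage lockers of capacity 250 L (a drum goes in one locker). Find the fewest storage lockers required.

10

Total = 240 + 230 + 230 + 220 + 200 + 190 + 150 + 130 + 130 + 130 + 120 + 80 + 70 = 2120 L.
Lower bound: ⌈2120/250⌉ = 9 storage lockers.
Also, 10 drums each exceed 125 L, and no two of those can share a locker, so at least 10 storage lockers are needed.
A packing using 10 storage lockers:
  locker 1: 240 = 240
  locker 2: 230 = 230
  locker 3: 230 = 230
  locker 4: 220 = 220
  locker 5: 200 = 200
  locker 6: 190 = 190
  locker 7: 150 + 80 = 230
  locker 8: 130 + 120 = 250
  locker 9: 130 + 70 = 200
  locker 10: 130 = 130
This matches the lower bound, so 10 is optimal.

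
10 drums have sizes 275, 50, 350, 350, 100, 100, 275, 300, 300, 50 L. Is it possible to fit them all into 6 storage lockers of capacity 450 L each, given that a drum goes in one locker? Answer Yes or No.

A valid assignment using 6 storage lockers:
  locker 1: 350 + 100 = 450
  locker 2: 350 + 100 = 450
  locker 3: 300 + 50 + 50 = 400
  locker 4: 300 = 300
  locker 5: 275 = 275
  locker 6: 275 = 275
Every load is within 450 L, so 6 storage lockers suffice.

Yes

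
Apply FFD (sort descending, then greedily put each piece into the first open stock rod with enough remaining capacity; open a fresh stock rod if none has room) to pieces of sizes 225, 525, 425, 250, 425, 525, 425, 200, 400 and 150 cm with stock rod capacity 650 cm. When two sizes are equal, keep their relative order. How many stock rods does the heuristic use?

Sorted descending: 525, 525, 425, 425, 425, 400, 250, 225, 200, 150.
  525 → stock rod 1 (new)  [load 525/650]
  525 → stock rod 2 (new)  [load 525/650]
  425 → stock rod 3 (new)  [load 425/650]
  425 → stock rod 4 (new)  [load 425/650]
  425 → stock rod 5 (new)  [load 425/650]
  400 → stock rod 6 (new)  [load 400/650]
  250 → stock rod 6  [load 650/650]
  225 → stock rod 3  [load 650/650]
  200 → stock rod 4  [load 625/650]
  150 → stock rod 5  [load 575/650]
6 stock rods opened.

6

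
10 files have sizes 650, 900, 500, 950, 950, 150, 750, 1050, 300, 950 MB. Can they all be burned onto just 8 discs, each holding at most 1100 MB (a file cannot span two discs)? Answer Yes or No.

Yes

A valid assignment using 8 discs:
  disc 1: 1050 = 1050
  disc 2: 950 + 150 = 1100
  disc 3: 950 = 950
  disc 4: 950 = 950
  disc 5: 900 = 900
  disc 6: 750 + 300 = 1050
  disc 7: 650 = 650
  disc 8: 500 = 500
Every load is within 1100 MB, so 8 discs suffice.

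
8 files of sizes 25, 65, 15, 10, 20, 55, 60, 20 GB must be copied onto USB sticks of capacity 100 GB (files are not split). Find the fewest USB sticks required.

Total = 65 + 60 + 55 + 25 + 20 + 20 + 15 + 10 = 270 GB.
Lower bound: ⌈270/100⌉ = 3 USB sticks.
A packing using 3 USB sticks:
  USB stick 1: 65 + 25 + 10 = 100
  USB stick 2: 60 + 20 + 20 = 100
  USB stick 3: 55 + 15 = 70
This matches the lower bound, so 3 is optimal.

3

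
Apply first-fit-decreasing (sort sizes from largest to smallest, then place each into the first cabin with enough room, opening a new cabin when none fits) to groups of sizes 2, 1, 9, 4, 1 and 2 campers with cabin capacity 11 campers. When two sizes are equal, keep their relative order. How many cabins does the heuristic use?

2

Sorted descending: 9, 4, 2, 2, 1, 1.
  9 → cabin 1 (new)  [load 9/11]
  4 → cabin 2 (new)  [load 4/11]
  2 → cabin 1  [load 11/11]
  2 → cabin 2  [load 6/11]
  1 → cabin 2  [load 7/11]
  1 → cabin 2  [load 8/11]
2 cabins opened.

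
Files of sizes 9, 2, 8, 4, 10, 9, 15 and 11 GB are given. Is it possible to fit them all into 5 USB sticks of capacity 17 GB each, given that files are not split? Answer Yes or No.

A valid assignment using 5 USB sticks:
  USB stick 1: 15 + 2 = 17
  USB stick 2: 11 + 4 = 15
  USB stick 3: 10 = 10
  USB stick 4: 9 + 8 = 17
  USB stick 5: 9 = 9
Every load is within 17 GB, so 5 USB sticks suffice.

Yes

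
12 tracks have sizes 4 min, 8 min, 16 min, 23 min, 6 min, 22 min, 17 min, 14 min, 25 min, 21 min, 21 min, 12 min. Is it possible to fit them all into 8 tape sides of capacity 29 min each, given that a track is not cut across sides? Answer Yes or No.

A valid assignment using 8 tape sides:
  side 1: 25 + 4 = 29
  side 2: 23 + 6 = 29
  side 3: 22 = 22
  side 4: 21 + 8 = 29
  side 5: 21 = 21
  side 6: 17 + 12 = 29
  side 7: 16 = 16
  side 8: 14 = 14
Every load is within 29 min, so 8 tape sides suffice.

Yes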